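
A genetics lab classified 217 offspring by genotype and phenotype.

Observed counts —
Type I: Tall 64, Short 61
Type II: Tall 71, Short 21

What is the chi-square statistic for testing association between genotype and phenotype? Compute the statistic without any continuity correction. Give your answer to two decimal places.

Row totals: 125, 92. Column totals: 135, 82. Grand total N = 217.
Expected counts (row total × column total / N):
  Type I, Tall: 125×135/217 = 77.765
  Type I, Short: 125×82/217 = 47.235
  Type II, Tall: 92×135/217 = 57.235
  Type II, Short: 92×82/217 = 34.765
Contributions (O − E)²/E:
  (64 − 77.765)²/77.765 = 2.4365
  (61 − 47.235)²/47.235 = 4.0113
  (71 − 57.235)²/57.235 = 3.3105
  (21 − 34.765)²/34.765 = 5.4502
χ² = 2.4365 + 4.0113 + 3.3105 + 5.4502 = 15.21

15.21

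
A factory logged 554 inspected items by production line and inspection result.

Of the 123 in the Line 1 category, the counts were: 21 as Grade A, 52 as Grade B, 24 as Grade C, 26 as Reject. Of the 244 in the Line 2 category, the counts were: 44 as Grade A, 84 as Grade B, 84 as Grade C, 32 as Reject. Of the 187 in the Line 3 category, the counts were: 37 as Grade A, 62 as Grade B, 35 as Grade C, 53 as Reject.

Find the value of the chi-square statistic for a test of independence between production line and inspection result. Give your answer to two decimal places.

Row totals: 123, 244, 187. Column totals: 102, 198, 143, 111. Grand total N = 554.
Expected counts (row total × column total / N):
  Line 1, Grade A: 123×102/554 = 22.646
  Line 1, Grade B: 123×198/554 = 43.960
  Line 1, Grade C: 123×143/554 = 31.749
  Line 1, Reject: 123×111/554 = 24.644
  Line 2, Grade A: 244×102/554 = 44.924
  Line 2, Grade B: 244×198/554 = 87.206
  Line 2, Grade C: 244×143/554 = 62.982
  Line 2, Reject: 244×111/554 = 48.888
  Line 3, Grade A: 187×102/554 = 34.430
  Line 3, Grade B: 187×198/554 = 66.834
  Line 3, Grade C: 187×143/554 = 48.269
  Line 3, Reject: 187×111/554 = 37.468
Contributions (O − E)²/E:
  (21 − 22.646)²/22.646 = 0.1196
  (52 − 43.960)²/43.960 = 1.4705
  (24 − 31.749)²/31.749 = 1.8913
  (26 − 24.644)²/24.644 = 0.0746
  (44 − 44.924)²/44.924 = 0.0190
  (84 − 87.206)²/87.206 = 0.1179
  (84 − 62.982)²/62.982 = 7.0140
  (32 − 48.888)²/48.888 = 5.8338
  (37 − 34.430)²/34.430 = 0.1918
  (62 − 66.834)²/66.834 = 0.3496
  (35 − 48.269)²/48.269 = 3.6476
  (53 − 37.468)²/37.468 = 6.4386
χ² = 0.1196 + 1.4705 + 1.8913 + 0.0746 + 0.0190 + 0.1179 + 7.0140 + 5.8338 + 0.1918 + 0.3496 + 3.6476 + 6.4386 = 27.17

27.17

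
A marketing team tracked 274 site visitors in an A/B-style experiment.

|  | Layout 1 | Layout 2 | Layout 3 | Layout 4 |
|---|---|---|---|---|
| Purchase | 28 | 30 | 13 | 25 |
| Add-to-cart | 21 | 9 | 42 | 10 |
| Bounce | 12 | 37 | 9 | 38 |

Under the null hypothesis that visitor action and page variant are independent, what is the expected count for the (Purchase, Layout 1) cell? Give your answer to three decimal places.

21.372

Row total (Purchase) = 96; column total (Layout 1) = 61; grand total N = 274.
Expected count = (row total × column total) / N = 96 × 61 / 274 = 21.372.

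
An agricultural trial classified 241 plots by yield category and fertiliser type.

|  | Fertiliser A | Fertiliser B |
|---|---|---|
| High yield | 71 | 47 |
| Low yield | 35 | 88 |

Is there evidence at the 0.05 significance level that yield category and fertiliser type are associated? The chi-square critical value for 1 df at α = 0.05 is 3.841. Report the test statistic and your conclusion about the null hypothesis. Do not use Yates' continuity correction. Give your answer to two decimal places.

Row totals: 118, 123. Column totals: 106, 135. Grand total N = 241.
Expected counts (row total × column total / N):
  High yield, Fertiliser A: 118×106/241 = 51.900
  High yield, Fertiliser B: 118×135/241 = 66.100
  Low yield, Fertiliser A: 123×106/241 = 54.100
  Low yield, Fertiliser B: 123×135/241 = 68.900
Contributions (O − E)²/E:
  (71 − 51.900)²/51.900 = 7.0291
  (47 − 66.100)²/66.100 = 5.5191
  (35 − 54.100)²/54.100 = 6.7433
  (88 − 68.900)²/68.900 = 5.2948
χ² = 7.0291 + 5.5191 + 6.7433 + 5.2948 = 24.59
df = (2−1)(2−1) = 1. Since 24.59 > 3.841, reject the null hypothesis of independence at α = 0.05.

24.59; reject H₀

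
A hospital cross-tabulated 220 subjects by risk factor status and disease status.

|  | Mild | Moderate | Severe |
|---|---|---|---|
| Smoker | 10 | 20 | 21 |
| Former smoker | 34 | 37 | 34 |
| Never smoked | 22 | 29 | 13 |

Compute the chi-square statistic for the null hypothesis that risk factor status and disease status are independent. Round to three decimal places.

Row totals: 51, 105, 64. Column totals: 66, 86, 68. Grand total N = 220.
Expected counts (row total × column total / N):
  Smoker, Mild: 51×66/220 = 15.3000
  Smoker, Moderate: 51×86/220 = 19.9364
  Smoker, Severe: 51×68/220 = 15.7636
  Former smoker, Mild: 105×66/220 = 31.5000
  Former smoker, Moderate: 105×86/220 = 41.0455
  Former smoker, Severe: 105×68/220 = 32.4545
  Never smoked, Mild: 64×66/220 = 19.2000
  Never smoked, Moderate: 64×86/220 = 25.0182
  Never smoked, Severe: 64×68/220 = 19.7818
Contributions (O − E)²/E:
  (10 − 15.3000)²/15.3000 = 1.8359
  (20 − 19.9364)²/19.9364 = 0.0002
  (21 − 15.7636)²/15.7636 = 1.7394
  (34 − 31.5000)²/31.5000 = 0.1984
  (37 − 41.0455)²/41.0455 = 0.3987
  (34 − 32.4545)²/32.4545 = 0.0736
  (22 − 19.2000)²/19.2000 = 0.4083
  (29 − 25.0182)²/25.0182 = 0.6337
  (13 − 19.7818)²/19.7818 = 2.3250
χ² = 1.8359 + 0.0002 + 1.7394 + 0.1984 + 0.3987 + 0.0736 + 0.4083 + 0.6337 + 2.3250 = 7.613

7.613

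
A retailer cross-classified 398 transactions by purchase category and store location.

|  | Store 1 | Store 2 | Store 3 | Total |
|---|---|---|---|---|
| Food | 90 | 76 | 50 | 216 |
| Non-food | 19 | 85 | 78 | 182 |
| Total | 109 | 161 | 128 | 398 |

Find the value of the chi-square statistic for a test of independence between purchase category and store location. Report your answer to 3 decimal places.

Grand total N = 398.
Expected counts (row total × column total / N):
  Food, Store 1: 216×109/398 = 59.1558
  Food, Store 2: 216×161/398 = 87.3769
  Food, Store 3: 216×128/398 = 69.4673
  Non-food, Store 1: 182×109/398 = 49.8442
  Non-food, Store 2: 182×161/398 = 73.6231
  Non-food, Store 3: 182×128/398 = 58.5327
Contributions (O − E)²/E:
  (90 − 59.1558)²/59.1558 = 16.0824
  (76 − 87.3769)²/87.3769 = 1.4813
  (50 − 69.4673)²/69.4673 = 5.4555
  (19 − 49.8442)²/49.8442 = 19.0868
  (85 − 73.6231)²/73.6231 = 1.7581
  (78 − 58.5327)²/58.5327 = 6.4746
χ² = 16.0824 + 1.4813 + 5.4555 + 19.0868 + 1.7581 + 6.4746 = 50.339

50.339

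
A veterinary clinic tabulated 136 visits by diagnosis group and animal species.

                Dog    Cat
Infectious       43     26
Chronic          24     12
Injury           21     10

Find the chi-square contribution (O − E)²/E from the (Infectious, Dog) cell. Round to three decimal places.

Row total (Infectious) = 69; column total (Dog) = 88; N = 136.
Expected count E = 69 × 88 / 136 = 44.6471.
Contribution = (O − E)²/E = (43 − 44.6471)² / 44.6471 = 0.061.

0.061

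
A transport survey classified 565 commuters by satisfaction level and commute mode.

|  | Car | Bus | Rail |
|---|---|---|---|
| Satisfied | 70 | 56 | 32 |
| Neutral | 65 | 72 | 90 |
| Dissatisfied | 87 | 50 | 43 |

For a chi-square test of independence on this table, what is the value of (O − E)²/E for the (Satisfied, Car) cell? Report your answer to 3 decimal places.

1.010

Row total (Satisfied) = 158; column total (Car) = 222; N = 565.
Expected count E = 158 × 222 / 565 = 62.0814.
Contribution = (O − E)²/E = (70 − 62.0814)² / 62.0814 = 1.010.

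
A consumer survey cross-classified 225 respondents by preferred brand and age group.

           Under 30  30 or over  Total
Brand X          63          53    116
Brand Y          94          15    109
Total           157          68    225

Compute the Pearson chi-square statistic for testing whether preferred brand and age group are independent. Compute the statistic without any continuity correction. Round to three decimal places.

27.165

Grand total N = 225.
Expected counts (row total × column total / N):
  Brand X, Under 30: 116×157/225 = 80.9422
  Brand X, 30 or over: 116×68/225 = 35.0578
  Brand Y, Under 30: 109×157/225 = 76.0578
  Brand Y, 30 or over: 109×68/225 = 32.9422
Contributions (O − E)²/E:
  (63 − 80.9422)²/80.9422 = 3.9772
  (53 − 35.0578)²/35.0578 = 9.1826
  (94 − 76.0578)²/76.0578 = 4.2326
  (15 − 32.9422)²/32.9422 = 9.7723
χ² = 3.9772 + 9.1826 + 4.2326 + 9.7723 = 27.165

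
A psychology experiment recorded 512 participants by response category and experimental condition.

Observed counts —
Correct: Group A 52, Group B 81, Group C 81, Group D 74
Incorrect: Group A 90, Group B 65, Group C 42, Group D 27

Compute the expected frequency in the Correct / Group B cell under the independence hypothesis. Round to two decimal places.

Row total (Correct) = 288; column total (Group B) = 146; grand total N = 512.
Expected count = (row total × column total) / N = 288 × 146 / 512 = 82.13.

82.13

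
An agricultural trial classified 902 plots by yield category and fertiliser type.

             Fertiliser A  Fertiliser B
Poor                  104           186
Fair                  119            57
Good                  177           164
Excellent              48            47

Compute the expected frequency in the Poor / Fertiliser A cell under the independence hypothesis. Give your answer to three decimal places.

144.035

Row total (Poor) = 290; column total (Fertiliser A) = 448; grand total N = 902.
Expected count = (row total × column total) / N = 290 × 448 / 902 = 144.035.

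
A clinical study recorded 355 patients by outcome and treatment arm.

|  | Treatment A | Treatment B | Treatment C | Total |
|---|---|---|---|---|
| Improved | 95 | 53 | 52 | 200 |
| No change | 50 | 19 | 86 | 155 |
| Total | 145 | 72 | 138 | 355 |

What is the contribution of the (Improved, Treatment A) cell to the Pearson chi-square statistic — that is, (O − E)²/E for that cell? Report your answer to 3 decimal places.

2.169

Row total (Improved) = 200; column total (Treatment A) = 145; N = 355.
Expected count E = 200 × 145 / 355 = 81.6901.
Contribution = (O − E)²/E = (95 − 81.6901)² / 81.6901 = 2.169.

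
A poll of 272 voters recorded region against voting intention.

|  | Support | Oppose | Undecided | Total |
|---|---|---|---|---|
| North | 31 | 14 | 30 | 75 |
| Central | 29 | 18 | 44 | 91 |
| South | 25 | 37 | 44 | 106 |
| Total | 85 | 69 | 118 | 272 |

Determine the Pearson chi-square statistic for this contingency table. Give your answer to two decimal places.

Grand total N = 272.
Expected counts (row total × column total / N):
  North, Support: 75×85/272 = 23.438
  North, Oppose: 75×69/272 = 19.026
  North, Undecided: 75×118/272 = 32.537
  Central, Support: 91×85/272 = 28.438
  Central, Oppose: 91×69/272 = 23.085
  Central, Undecided: 91×118/272 = 39.478
  South, Support: 106×85/272 = 33.125
  South, Oppose: 106×69/272 = 26.890
  South, Undecided: 106×118/272 = 45.985
Contributions (O − E)²/E:
  (31 − 23.438)²/23.438 = 2.4398
  (14 − 19.026)²/19.026 = 1.3277
  (30 − 32.537)²/32.537 = 0.1978
  (29 − 28.438)²/28.438 = 0.0111
  (18 − 23.085)²/23.085 = 1.1201
  (44 − 39.478)²/39.478 = 0.5180
  (25 − 33.125)²/33.125 = 1.9929
  (37 − 26.890)²/26.890 = 3.8011
  (44 − 45.985)²/45.985 = 0.0857
χ² = 2.4398 + 1.3277 + 0.1978 + 0.0111 + 1.1201 + 0.5180 + 1.9929 + 3.8011 + 0.0857 = 11.49

11.49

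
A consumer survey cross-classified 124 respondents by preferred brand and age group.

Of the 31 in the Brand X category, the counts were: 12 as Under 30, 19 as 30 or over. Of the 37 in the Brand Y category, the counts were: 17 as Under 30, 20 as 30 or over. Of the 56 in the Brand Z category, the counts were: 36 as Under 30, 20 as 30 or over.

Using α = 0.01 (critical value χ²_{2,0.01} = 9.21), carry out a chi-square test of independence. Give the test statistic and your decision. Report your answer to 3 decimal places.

6.119; fail to reject H₀

Row totals: 31, 37, 56. Column totals: 65, 59. Grand total N = 124.
Expected counts (row total × column total / N):
  Brand X, Under 30: 31×65/124 = 16.2500
  Brand X, 30 or over: 31×59/124 = 14.7500
  Brand Y, Under 30: 37×65/124 = 19.3952
  Brand Y, 30 or over: 37×59/124 = 17.6048
  Brand Z, Under 30: 56×65/124 = 29.3548
  Brand Z, 30 or over: 56×59/124 = 26.6452
Contributions (O − E)²/E:
  (12 − 16.2500)²/16.2500 = 1.1115
  (19 − 14.7500)²/14.7500 = 1.2246
  (17 − 19.3952)²/19.3952 = 0.2958
  (20 − 17.6048)²/17.6048 = 0.3259
  (36 − 29.3548)²/29.3548 = 1.5043
  (20 − 26.6452)²/26.6452 = 1.6573
χ² = 1.1115 + 1.2246 + 0.2958 + 0.3259 + 1.5043 + 1.6573 = 6.119
df = (3−1)(2−1) = 2. Since 6.119 < 9.21, fail to reject the null hypothesis of independence at α = 0.01.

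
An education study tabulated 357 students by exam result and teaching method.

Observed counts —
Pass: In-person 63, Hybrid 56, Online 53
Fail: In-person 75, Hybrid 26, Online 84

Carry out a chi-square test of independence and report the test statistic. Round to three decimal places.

18.585

Row totals: 172, 185. Column totals: 138, 82, 137. Grand total N = 357.
Expected counts (row total × column total / N):
  Pass, In-person: 172×138/357 = 66.4874
  Pass, Hybrid: 172×82/357 = 39.5070
  Pass, Online: 172×137/357 = 66.0056
  Fail, In-person: 185×138/357 = 71.5126
  Fail, Hybrid: 185×82/357 = 42.4930
  Fail, Online: 185×137/357 = 70.9944
Contributions (O − E)²/E:
  (63 − 66.4874)²/66.4874 = 0.1829
  (56 − 39.5070)²/39.5070 = 6.8853
  (53 − 66.0056)²/66.0056 = 2.5626
  (75 − 71.5126)²/71.5126 = 0.1701
  (26 − 42.4930)²/42.4930 = 6.4015
  (84 − 70.9944)²/70.9944 = 2.3825
χ² = 0.1829 + 6.8853 + 2.5626 + 0.1701 + 6.4015 + 2.3825 = 18.585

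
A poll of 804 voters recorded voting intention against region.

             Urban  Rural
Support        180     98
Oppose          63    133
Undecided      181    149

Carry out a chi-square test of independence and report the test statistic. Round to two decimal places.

50.03

Row totals: 278, 196, 330. Column totals: 424, 380. Grand total N = 804.
Expected counts (row total × column total / N):
  Support, Urban: 278×424/804 = 146.607
  Support, Rural: 278×380/804 = 131.393
  Oppose, Urban: 196×424/804 = 103.363
  Oppose, Rural: 196×380/804 = 92.637
  Undecided, Urban: 330×424/804 = 174.030
  Undecided, Rural: 330×380/804 = 155.970
Contributions (O − E)²/E:
  (180 − 146.607)²/146.607 = 7.6060
  (98 − 131.393)²/131.393 = 8.4867
  (63 − 103.363)²/103.363 = 15.7617
  (133 − 92.637)²/92.637 = 17.5866
  (181 − 174.030)²/174.030 = 0.2792
  (149 − 155.970)²/155.970 = 0.3115
χ² = 7.6060 + 8.4867 + 15.7617 + 17.5866 + 0.2792 + 0.3115 = 50.03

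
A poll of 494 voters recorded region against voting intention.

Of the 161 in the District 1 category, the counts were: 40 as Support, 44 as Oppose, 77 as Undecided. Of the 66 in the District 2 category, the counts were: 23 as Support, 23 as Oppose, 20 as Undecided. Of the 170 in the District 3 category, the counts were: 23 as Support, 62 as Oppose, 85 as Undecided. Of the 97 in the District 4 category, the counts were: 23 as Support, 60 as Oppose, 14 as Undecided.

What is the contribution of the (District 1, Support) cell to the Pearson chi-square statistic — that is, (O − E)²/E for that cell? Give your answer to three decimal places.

0.564

Row total (District 1) = 161; column total (Support) = 109; N = 494.
Expected count E = 161 × 109 / 494 = 35.5243.
Contribution = (O − E)²/E = (40 − 35.5243)² / 35.5243 = 0.564.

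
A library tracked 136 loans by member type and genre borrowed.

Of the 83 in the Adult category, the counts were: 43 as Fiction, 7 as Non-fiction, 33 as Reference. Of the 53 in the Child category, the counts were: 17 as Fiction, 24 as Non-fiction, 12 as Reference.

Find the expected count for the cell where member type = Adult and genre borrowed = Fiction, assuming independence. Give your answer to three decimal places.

Row total (Adult) = 83; column total (Fiction) = 60; grand total N = 136.
Expected count = (row total × column total) / N = 83 × 60 / 136 = 36.618.

36.618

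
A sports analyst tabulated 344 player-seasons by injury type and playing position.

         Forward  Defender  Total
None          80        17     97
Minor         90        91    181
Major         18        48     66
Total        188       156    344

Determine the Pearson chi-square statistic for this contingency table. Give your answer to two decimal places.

Grand total N = 344.
Expected counts (row total × column total / N):
  None, Forward: 97×188/344 = 53.012
  None, Defender: 97×156/344 = 43.988
  Minor, Forward: 181×188/344 = 98.919
  Minor, Defender: 181×156/344 = 82.081
  Major, Forward: 66×188/344 = 36.070
  Major, Defender: 66×156/344 = 29.930
Contributions (O − E)²/E:
  (80 − 53.012)²/53.012 = 13.7394
  (17 − 43.988)²/43.988 = 16.5580
  (90 − 98.919)²/98.919 = 0.8042
  (91 − 82.081)²/82.081 = 0.9691
  (18 − 36.070)²/36.070 = 9.0525
  (48 − 29.930)²/29.930 = 10.9096
χ² = 13.7394 + 16.5580 + 0.8042 + 0.9691 + 9.0525 + 10.9096 = 52.03

52.03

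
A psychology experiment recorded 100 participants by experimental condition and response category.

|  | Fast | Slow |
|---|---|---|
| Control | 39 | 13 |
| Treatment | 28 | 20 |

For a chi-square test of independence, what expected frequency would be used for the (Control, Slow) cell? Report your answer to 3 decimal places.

17.160

Row total (Control) = 52; column total (Slow) = 33; grand total N = 100.
Expected count = (row total × column total) / N = 52 × 33 / 100 = 17.160.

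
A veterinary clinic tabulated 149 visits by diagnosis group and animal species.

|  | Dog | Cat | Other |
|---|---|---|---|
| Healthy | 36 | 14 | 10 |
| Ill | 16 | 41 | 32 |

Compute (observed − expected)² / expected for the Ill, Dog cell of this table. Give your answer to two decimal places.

7.30

Row total (Ill) = 89; column total (Dog) = 52; N = 149.
Expected count E = 89 × 52 / 149 = 31.060.
Contribution = (O − E)²/E = (16 − 31.060)² / 31.060 = 7.30.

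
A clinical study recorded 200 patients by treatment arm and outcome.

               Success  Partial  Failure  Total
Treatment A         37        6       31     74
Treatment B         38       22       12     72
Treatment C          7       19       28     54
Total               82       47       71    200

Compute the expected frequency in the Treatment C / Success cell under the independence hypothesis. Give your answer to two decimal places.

Row total (Treatment C) = 54; column total (Success) = 82; grand total N = 200.
Expected count = (row total × column total) / N = 54 × 82 / 200 = 22.14.

22.14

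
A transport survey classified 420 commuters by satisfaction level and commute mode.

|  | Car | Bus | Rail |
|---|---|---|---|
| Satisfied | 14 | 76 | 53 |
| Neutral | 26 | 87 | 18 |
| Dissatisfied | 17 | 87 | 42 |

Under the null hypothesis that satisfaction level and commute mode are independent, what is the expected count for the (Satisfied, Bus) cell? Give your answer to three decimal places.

Row total (Satisfied) = 143; column total (Bus) = 250; grand total N = 420.
Expected count = (row total × column total) / N = 143 × 250 / 420 = 85.119.

85.119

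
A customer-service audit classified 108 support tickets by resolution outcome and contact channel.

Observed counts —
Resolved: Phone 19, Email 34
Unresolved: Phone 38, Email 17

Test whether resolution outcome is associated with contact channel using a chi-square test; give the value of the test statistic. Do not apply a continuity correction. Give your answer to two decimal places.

Row totals: 53, 55. Column totals: 57, 51. Grand total N = 108.
Expected counts (row total × column total / N):
  Resolved, Phone: 53×57/108 = 27.972
  Resolved, Email: 53×51/108 = 25.028
  Unresolved, Phone: 55×57/108 = 29.028
  Unresolved, Email: 55×51/108 = 25.972
Contributions (O − E)²/E:
  (19 − 27.972)²/27.972 = 2.8778
  (34 − 25.028)²/25.028 = 3.2163
  (38 − 29.028)²/29.028 = 2.7731
  (17 − 25.972)²/25.972 = 3.0994
χ² = 2.8778 + 3.2163 + 2.7731 + 3.0994 = 11.97

11.97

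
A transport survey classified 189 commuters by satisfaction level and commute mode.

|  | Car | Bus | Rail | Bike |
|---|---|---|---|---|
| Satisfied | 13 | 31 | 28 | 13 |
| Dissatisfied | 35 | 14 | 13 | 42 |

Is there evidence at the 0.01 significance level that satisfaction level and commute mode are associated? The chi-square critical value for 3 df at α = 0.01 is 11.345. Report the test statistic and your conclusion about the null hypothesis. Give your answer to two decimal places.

Row totals: 85, 104. Column totals: 48, 45, 41, 55. Grand total N = 189.
Expected counts (row total × column total / N):
  Satisfied, Car: 85×48/189 = 21.5873
  Satisfied, Bus: 85×45/189 = 20.2381
  Satisfied, Rail: 85×41/189 = 18.4392
  Satisfied, Bike: 85×55/189 = 24.7354
  Dissatisfied, Car: 104×48/189 = 26.4127
  Dissatisfied, Bus: 104×45/189 = 24.7619
  Dissatisfied, Rail: 104×41/189 = 22.5608
  Dissatisfied, Bike: 104×55/189 = 30.2646
Contributions (O − E)²/E:
  (13 − 21.5873)²/21.5873 = 3.4160
  (31 − 20.2381)²/20.2381 = 5.7228
  (28 − 18.4392)²/18.4392 = 4.9573
  (13 − 24.7354)²/24.7354 = 5.5677
  (35 − 26.4127)²/26.4127 = 2.7919
  (14 − 24.7619)²/24.7619 = 4.6773
  (13 − 22.5608)²/22.5608 = 4.0517
  (42 − 30.2646)²/30.2646 = 4.5505
χ² = 3.4160 + 5.7228 + 4.9573 + 5.5677 + 2.7919 + 4.6773 + 4.0517 + 4.5505 = 35.74
df = (2−1)(4−1) = 3. Since 35.74 > 11.345, reject the null hypothesis of independence at α = 0.01.

35.74; reject H₀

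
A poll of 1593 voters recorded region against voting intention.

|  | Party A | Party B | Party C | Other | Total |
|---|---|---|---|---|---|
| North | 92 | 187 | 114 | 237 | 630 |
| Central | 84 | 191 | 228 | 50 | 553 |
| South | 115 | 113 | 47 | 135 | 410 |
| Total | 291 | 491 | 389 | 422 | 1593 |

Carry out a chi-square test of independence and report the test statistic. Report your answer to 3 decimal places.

235.047

Grand total N = 1593.
Expected counts (row total × column total / N):
  North, Party A: 630×291/1593 = 115.0847
  North, Party B: 630×491/1593 = 194.1808
  North, Party C: 630×389/1593 = 153.8418
  North, Other: 630×422/1593 = 166.8927
  Central, Party A: 553×291/1593 = 101.0188
  Central, Party B: 553×491/1593 = 170.4476
  Central, Party C: 553×389/1593 = 135.0389
  Central, Other: 553×422/1593 = 146.4947
  South, Party A: 410×291/1593 = 74.8964
  South, Party B: 410×491/1593 = 126.3716
  South, Party C: 410×389/1593 = 100.1193
  South, Other: 410×422/1593 = 108.6127
Contributions (O − E)²/E:
  (92 − 115.0847)²/115.0847 = 4.6305
  (187 − 194.1808)²/194.1808 = 0.2655
  (114 − 153.8418)²/153.8418 = 10.3182
  (237 − 166.8927)²/166.8927 = 29.4503
  (84 − 101.0188)²/101.0188 = 2.8672
  (191 − 170.4476)²/170.4476 = 2.4782
  (228 − 135.0389)²/135.0389 = 63.9946
  (50 − 146.4947)²/146.4947 = 63.5602
  (115 − 74.8964)²/74.8964 = 21.4736
  (113 − 126.3716)²/126.3716 = 1.4149
  (47 − 100.1193)²/100.1193 = 28.1830
  (135 − 108.6127)²/108.6127 = 6.4108
χ² = 4.6305 + 0.2655 + 10.3182 + 29.4503 + 2.8672 + 2.4782 + 63.9946 + 63.5602 + 21.4736 + 1.4149 + 28.1830 + 6.4108 = 235.047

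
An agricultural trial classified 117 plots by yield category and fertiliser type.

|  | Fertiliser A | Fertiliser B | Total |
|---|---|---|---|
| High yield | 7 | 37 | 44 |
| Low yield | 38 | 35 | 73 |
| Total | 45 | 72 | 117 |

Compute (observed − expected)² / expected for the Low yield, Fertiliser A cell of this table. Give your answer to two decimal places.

Row total (Low yield) = 73; column total (Fertiliser A) = 45; N = 117.
Expected count E = 73 × 45 / 117 = 28.077.
Contribution = (O − E)²/E = (38 − 28.077)² / 28.077 = 3.51.

3.51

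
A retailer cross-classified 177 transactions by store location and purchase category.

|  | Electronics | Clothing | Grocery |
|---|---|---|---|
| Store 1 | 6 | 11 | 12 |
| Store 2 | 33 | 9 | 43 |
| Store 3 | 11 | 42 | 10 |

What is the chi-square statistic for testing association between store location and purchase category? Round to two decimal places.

51.19

Row totals: 29, 85, 63. Column totals: 50, 62, 65. Grand total N = 177.
Expected counts (row total × column total / N):
  Store 1, Electronics: 29×50/177 = 8.1921
  Store 1, Clothing: 29×62/177 = 10.1582
  Store 1, Grocery: 29×65/177 = 10.6497
  Store 2, Electronics: 85×50/177 = 24.0113
  Store 2, Clothing: 85×62/177 = 29.7740
  Store 2, Grocery: 85×65/177 = 31.2147
  Store 3, Electronics: 63×50/177 = 17.7966
  Store 3, Clothing: 63×62/177 = 22.0678
  Store 3, Grocery: 63×65/177 = 23.1356
Contributions (O − E)²/E:
  (6 − 8.1921)²/8.1921 = 0.5866
  (11 − 10.1582)²/10.1582 = 0.0698
  (12 − 10.6497)²/10.6497 = 0.1712
  (33 − 24.0113)²/24.0113 = 3.3649
  (9 − 29.7740)²/29.7740 = 14.4945
  (43 − 31.2147)²/31.2147 = 4.4496
  (11 − 17.7966)²/17.7966 = 2.5957
  (42 − 22.0678)²/22.0678 = 18.0033
  (10 − 23.1356)²/23.1356 = 7.4579
χ² = 0.5866 + 0.0698 + 0.1712 + 3.3649 + 14.4945 + 4.4496 + 2.5957 + 18.0033 + 7.4579 = 51.19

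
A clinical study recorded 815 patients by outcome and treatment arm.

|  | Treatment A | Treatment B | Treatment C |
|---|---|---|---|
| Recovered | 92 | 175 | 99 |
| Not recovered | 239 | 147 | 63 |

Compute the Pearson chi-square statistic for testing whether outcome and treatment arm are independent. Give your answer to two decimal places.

67.97

Row totals: 366, 449. Column totals: 331, 322, 162. Grand total N = 815.
Expected counts (row total × column total / N):
  Recovered, Treatment A: 366×331/815 = 148.645
  Recovered, Treatment B: 366×322/815 = 144.604
  Recovered, Treatment C: 366×162/815 = 72.751
  Not recovered, Treatment A: 449×331/815 = 182.355
  Not recovered, Treatment B: 449×322/815 = 177.396
  Not recovered, Treatment C: 449×162/815 = 89.249
Contributions (O − E)²/E:
  (92 − 148.645)²/148.645 = 21.5860
  (175 − 144.604)²/144.604 = 6.3893
  (99 − 72.751)²/72.751 = 9.4708
  (239 − 182.355)²/182.355 = 17.5957
  (147 − 177.396)²/177.396 = 5.2082
  (63 − 89.249)²/89.249 = 7.7201
χ² = 21.5860 + 6.3893 + 9.4708 + 17.5957 + 5.2082 + 7.7201 = 67.97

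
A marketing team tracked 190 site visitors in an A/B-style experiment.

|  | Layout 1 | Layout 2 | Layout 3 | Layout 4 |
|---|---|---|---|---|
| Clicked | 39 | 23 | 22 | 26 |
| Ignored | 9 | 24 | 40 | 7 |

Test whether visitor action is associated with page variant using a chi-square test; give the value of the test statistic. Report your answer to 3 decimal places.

Row totals: 110, 80. Column totals: 48, 47, 62, 33. Grand total N = 190.
Expected counts (row total × column total / N):
  Clicked, Layout 1: 110×48/190 = 27.7895
  Clicked, Layout 2: 110×47/190 = 27.2105
  Clicked, Layout 3: 110×62/190 = 35.8947
  Clicked, Layout 4: 110×33/190 = 19.1053
  Ignored, Layout 1: 80×48/190 = 20.2105
  Ignored, Layout 2: 80×47/190 = 19.7895
  Ignored, Layout 3: 80×62/190 = 26.1053
  Ignored, Layout 4: 80×33/190 = 13.8947
Contributions (O − E)²/E:
  (39 − 27.7895)²/27.7895 = 4.5224
  (23 − 27.2105)²/27.2105 = 0.6515
  (22 − 35.8947)²/35.8947 = 5.3786
  (26 − 19.1053)²/19.1053 = 2.4882
  (9 − 20.2105)²/20.2105 = 6.2183
  (24 − 19.7895)²/19.7895 = 0.8958
  (40 − 26.1053)²/26.1053 = 7.3955
  (7 − 13.8947)²/13.8947 = 3.4212
χ² = 4.5224 + 0.6515 + 5.3786 + 2.4882 + 6.2183 + 0.8958 + 7.3955 + 3.4212 = 30.972

30.972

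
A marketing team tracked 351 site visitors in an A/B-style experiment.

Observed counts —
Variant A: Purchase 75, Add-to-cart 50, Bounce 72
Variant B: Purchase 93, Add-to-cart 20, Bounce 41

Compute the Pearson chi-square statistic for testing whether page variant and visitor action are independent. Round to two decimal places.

18.30

Row totals: 197, 154. Column totals: 168, 70, 113. Grand total N = 351.
Expected counts (row total × column total / N):
  Variant A, Purchase: 197×168/351 = 94.291
  Variant A, Add-to-cart: 197×70/351 = 39.288
  Variant A, Bounce: 197×113/351 = 63.422
  Variant B, Purchase: 154×168/351 = 73.709
  Variant B, Add-to-cart: 154×70/351 = 30.712
  Variant B, Bounce: 154×113/351 = 49.578
Contributions (O − E)²/E:
  (75 − 94.291)²/94.291 = 3.9467
  (50 − 39.288)²/39.288 = 2.9207
  (72 − 63.422)²/63.422 = 1.1602
  (93 − 73.709)²/73.709 = 5.0488
  (20 − 30.712)²/30.712 = 3.7362
  (41 − 49.578)²/49.578 = 1.4842
χ² = 3.9467 + 2.9207 + 1.1602 + 5.0488 + 3.7362 + 1.4842 = 18.30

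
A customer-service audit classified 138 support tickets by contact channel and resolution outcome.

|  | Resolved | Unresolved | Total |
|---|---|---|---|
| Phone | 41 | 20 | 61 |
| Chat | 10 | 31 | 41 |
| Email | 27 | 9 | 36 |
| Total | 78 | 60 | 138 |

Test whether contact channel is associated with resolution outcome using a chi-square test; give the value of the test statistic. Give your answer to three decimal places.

25.064

Grand total N = 138.
Expected counts (row total × column total / N):
  Phone, Resolved: 61×78/138 = 34.4783
  Phone, Unresolved: 61×60/138 = 26.5217
  Chat, Resolved: 41×78/138 = 23.1739
  Chat, Unresolved: 41×60/138 = 17.8261
  Email, Resolved: 36×78/138 = 20.3478
  Email, Unresolved: 36×60/138 = 15.6522
Contributions (O − E)²/E:
  (41 − 34.4783)²/34.4783 = 1.2336
  (20 − 26.5217)²/26.5217 = 1.6037
  (10 − 23.1739)²/23.1739 = 7.4891
  (31 − 17.8261)²/17.8261 = 9.7358
  (27 − 20.3478)²/20.3478 = 2.1748
  (9 − 15.6522)²/15.6522 = 2.8272
χ² = 1.2336 + 1.6037 + 7.4891 + 9.7358 + 2.1748 + 2.8272 = 25.064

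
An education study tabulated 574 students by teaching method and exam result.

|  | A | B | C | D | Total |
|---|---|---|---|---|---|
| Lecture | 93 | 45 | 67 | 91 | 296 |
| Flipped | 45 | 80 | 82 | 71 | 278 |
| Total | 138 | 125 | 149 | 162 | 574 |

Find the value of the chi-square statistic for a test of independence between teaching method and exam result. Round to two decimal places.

29.94

Grand total N = 574.
Expected counts (row total × column total / N):
  Lecture, A: 296×138/574 = 71.164
  Lecture, B: 296×125/574 = 64.460
  Lecture, C: 296×149/574 = 76.836
  Lecture, D: 296×162/574 = 83.540
  Flipped, A: 278×138/574 = 66.836
  Flipped, B: 278×125/574 = 60.540
  Flipped, C: 278×149/574 = 72.164
  Flipped, D: 278×162/574 = 78.460
Contributions (O − E)²/E:
  (93 − 71.164)²/71.164 = 6.7002
  (45 − 64.460)²/64.460 = 5.8748
  (67 − 76.836)²/76.836 = 1.2591
  (91 − 83.540)²/83.540 = 0.6662
  (45 − 66.836)²/66.836 = 7.1340
  (80 − 60.540)²/60.540 = 6.2552
  (82 − 72.164)²/72.164 = 1.3407
  (71 − 78.460)²/78.460 = 0.7093
χ² = 6.7002 + 5.8748 + 1.2591 + 0.6662 + 7.1340 + 6.2552 + 1.3407 + 0.7093 = 29.94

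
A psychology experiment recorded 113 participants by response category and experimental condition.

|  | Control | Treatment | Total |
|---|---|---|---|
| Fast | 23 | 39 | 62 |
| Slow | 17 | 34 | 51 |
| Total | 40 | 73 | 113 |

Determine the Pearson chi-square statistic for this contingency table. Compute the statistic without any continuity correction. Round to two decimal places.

Grand total N = 113.
Expected counts (row total × column total / N):
  Fast, Control: 62×40/113 = 21.947
  Fast, Treatment: 62×73/113 = 40.053
  Slow, Control: 51×40/113 = 18.053
  Slow, Treatment: 51×73/113 = 32.947
Contributions (O − E)²/E:
  (23 − 21.947)²/21.947 = 0.0505
  (39 − 40.053)²/40.053 = 0.0277
  (17 − 18.053)²/18.053 = 0.0614
  (34 − 32.947)²/32.947 = 0.0337
χ² = 0.0505 + 0.0277 + 0.0614 + 0.0337 = 0.17

0.17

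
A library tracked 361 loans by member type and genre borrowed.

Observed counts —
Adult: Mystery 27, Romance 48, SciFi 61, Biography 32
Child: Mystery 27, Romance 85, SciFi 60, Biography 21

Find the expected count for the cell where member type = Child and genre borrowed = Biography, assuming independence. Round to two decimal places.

28.34

Row total (Child) = 193; column total (Biography) = 53; grand total N = 361.
Expected count = (row total × column total) / N = 193 × 53 / 361 = 28.34.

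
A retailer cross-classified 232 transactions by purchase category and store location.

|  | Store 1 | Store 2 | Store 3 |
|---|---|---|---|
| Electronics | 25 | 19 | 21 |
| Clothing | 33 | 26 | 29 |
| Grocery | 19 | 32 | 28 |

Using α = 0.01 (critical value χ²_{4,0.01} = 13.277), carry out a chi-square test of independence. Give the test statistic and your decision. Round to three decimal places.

Row totals: 65, 88, 79. Column totals: 77, 77, 78. Grand total N = 232.
Expected counts (row total × column total / N):
  Electronics, Store 1: 65×77/232 = 21.5733
  Electronics, Store 2: 65×77/232 = 21.5733
  Electronics, Store 3: 65×78/232 = 21.8534
  Clothing, Store 1: 88×77/232 = 29.2069
  Clothing, Store 2: 88×77/232 = 29.2069
  Clothing, Store 3: 88×78/232 = 29.5862
  Grocery, Store 1: 79×77/232 = 26.2198
  Grocery, Store 2: 79×77/232 = 26.2198
  Grocery, Store 3: 79×78/232 = 26.5603
Contributions (O − E)²/E:
  (25 − 21.5733)²/21.5733 = 0.5443
  (19 − 21.5733)²/21.5733 = 0.3069
  (21 − 21.8534)²/21.8534 = 0.0333
  (33 − 29.2069)²/29.2069 = 0.4926
  (26 − 29.2069)²/29.2069 = 0.3521
  (29 − 29.5862)²/29.5862 = 0.0116
  (19 − 26.2198)²/26.2198 = 1.9880
  (32 − 26.2198)²/26.2198 = 1.2743
  (28 − 26.5603)²/26.5603 = 0.0780
χ² = 0.5443 + 0.3069 + 0.0333 + 0.4926 + 0.3521 + 0.0116 + 1.9880 + 1.2743 + 0.0780 = 5.081
df = (3−1)(3−1) = 4. Since 5.081 < 13.277, fail to reject the null hypothesis of independence at α = 0.01.

5.081; fail to reject H₀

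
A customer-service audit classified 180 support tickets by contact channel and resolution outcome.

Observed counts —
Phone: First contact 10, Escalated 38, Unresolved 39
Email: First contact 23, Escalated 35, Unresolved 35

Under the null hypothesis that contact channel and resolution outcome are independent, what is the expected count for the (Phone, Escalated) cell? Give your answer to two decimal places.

Row total (Phone) = 87; column total (Escalated) = 73; grand total N = 180.
Expected count = (row total × column total) / N = 87 × 73 / 180 = 35.28.

35.28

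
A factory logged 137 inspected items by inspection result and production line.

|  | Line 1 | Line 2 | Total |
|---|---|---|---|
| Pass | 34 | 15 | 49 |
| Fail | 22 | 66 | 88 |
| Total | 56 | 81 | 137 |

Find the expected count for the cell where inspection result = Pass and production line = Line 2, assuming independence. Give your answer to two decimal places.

Row total (Pass) = 49; column total (Line 2) = 81; grand total N = 137.
Expected count = (row total × column total) / N = 49 × 81 / 137 = 28.97.

28.97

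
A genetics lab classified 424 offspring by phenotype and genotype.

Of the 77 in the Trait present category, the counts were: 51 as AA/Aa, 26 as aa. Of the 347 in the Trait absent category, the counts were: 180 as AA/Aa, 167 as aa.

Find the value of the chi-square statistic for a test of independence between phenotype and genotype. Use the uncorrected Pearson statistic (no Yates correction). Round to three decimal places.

Row totals: 77, 347. Column totals: 231, 193. Grand total N = 424.
Expected counts (row total × column total / N):
  Trait present, AA/Aa: 77×231/424 = 41.9505
  Trait present, aa: 77×193/424 = 35.0495
  Trait absent, AA/Aa: 347×231/424 = 189.0495
  Trait absent, aa: 347×193/424 = 157.9505
Contributions (O − E)²/E:
  (51 − 41.9505)²/41.9505 = 1.9521
  (26 − 35.0495)²/35.0495 = 2.3365
  (180 − 189.0495)²/189.0495 = 0.4332
  (167 − 157.9505)²/157.9505 = 0.5185
χ² = 1.9521 + 2.3365 + 0.4332 + 0.5185 = 5.240

5.240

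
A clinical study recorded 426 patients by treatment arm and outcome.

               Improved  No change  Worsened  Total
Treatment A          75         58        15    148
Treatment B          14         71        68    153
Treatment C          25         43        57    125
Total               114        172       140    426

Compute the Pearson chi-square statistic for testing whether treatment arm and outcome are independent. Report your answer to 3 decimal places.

89.709

Grand total N = 426.
Expected counts (row total × column total / N):
  Treatment A, Improved: 148×114/426 = 39.6056
  Treatment A, No change: 148×172/426 = 59.7559
  Treatment A, Worsened: 148×140/426 = 48.6385
  Treatment B, Improved: 153×114/426 = 40.9437
  Treatment B, No change: 153×172/426 = 61.7746
  Treatment B, Worsened: 153×140/426 = 50.2817
  Treatment C, Improved: 125×114/426 = 33.4507
  Treatment C, No change: 125×172/426 = 50.4695
  Treatment C, Worsened: 125×140/426 = 41.0798
Contributions (O − E)²/E:
  (75 − 39.6056)²/39.6056 = 31.6310
  (58 − 59.7559)²/59.7559 = 0.0516
  (15 − 48.6385)²/48.6385 = 23.2645
  (14 − 40.9437)²/40.9437 = 17.7308
  (71 − 61.7746)²/61.7746 = 1.3777
  (68 − 50.2817)²/50.2817 = 6.2436
  (25 − 33.4507)²/33.4507 = 2.1349
  (43 − 50.4695)²/50.4695 = 1.1055
  (57 − 41.0798)²/41.0798 = 6.1698
χ² = 31.6310 + 0.0516 + 23.2645 + 17.7308 + 1.3777 + 6.2436 + 2.1349 + 1.1055 + 6.1698 = 89.709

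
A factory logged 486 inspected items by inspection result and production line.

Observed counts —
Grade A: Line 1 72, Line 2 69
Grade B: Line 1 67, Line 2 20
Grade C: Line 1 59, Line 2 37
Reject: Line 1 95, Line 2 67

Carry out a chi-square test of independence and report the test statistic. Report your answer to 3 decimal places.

Row totals: 141, 87, 96, 162. Column totals: 293, 193. Grand total N = 486.
Expected counts (row total × column total / N):
  Grade A, Line 1: 141×293/486 = 85.0062
  Grade A, Line 2: 141×193/486 = 55.9938
  Grade B, Line 1: 87×293/486 = 52.4506
  Grade B, Line 2: 87×193/486 = 34.5494
  Grade C, Line 1: 96×293/486 = 57.8765
  Grade C, Line 2: 96×193/486 = 38.1235
  Reject, Line 1: 162×293/486 = 97.6667
  Reject, Line 2: 162×193/486 = 64.3333
Contributions (O − E)²/E:
  (72 − 85.0062)²/85.0062 = 1.9900
  (69 − 55.9938)²/55.9938 = 3.0211
  (67 − 52.4506)²/52.4506 = 4.0359
  (20 − 34.5494)²/34.5494 = 6.1270
  (59 − 57.8765)²/57.8765 = 0.0218
  (37 − 38.1235)²/38.1235 = 0.0331
  (95 − 97.6667)²/97.6667 = 0.0728
  (67 − 64.3333)²/64.3333 = 0.1105
χ² = 1.9900 + 3.0211 + 4.0359 + 6.1270 + 0.0218 + 0.0331 + 0.0728 + 0.1105 = 15.412

15.412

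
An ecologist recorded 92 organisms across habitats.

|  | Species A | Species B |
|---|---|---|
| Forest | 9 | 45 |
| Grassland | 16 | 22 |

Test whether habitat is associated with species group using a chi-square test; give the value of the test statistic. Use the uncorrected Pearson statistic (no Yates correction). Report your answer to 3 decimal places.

Row totals: 54, 38. Column totals: 25, 67. Grand total N = 92.
Expected counts (row total × column total / N):
  Forest, Species A: 54×25/92 = 14.67391
  Forest, Species B: 54×67/92 = 39.32609
  Grassland, Species A: 38×25/92 = 10.32609
  Grassland, Species B: 38×67/92 = 27.67391
Contributions (O − E)²/E:
  (9 − 14.67391)²/14.67391 = 2.1939
  (45 − 39.32609)²/39.32609 = 0.8186
  (16 − 10.32609)²/10.32609 = 3.1177
  (22 − 27.67391)²/27.67391 = 1.1633
χ² = 2.1939 + 0.8186 + 3.1177 + 1.1633 = 7.294

7.294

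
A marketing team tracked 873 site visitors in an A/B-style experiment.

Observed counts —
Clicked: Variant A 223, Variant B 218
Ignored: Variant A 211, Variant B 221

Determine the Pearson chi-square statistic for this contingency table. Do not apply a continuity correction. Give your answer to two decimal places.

0.26

Row totals: 441, 432. Column totals: 434, 439. Grand total N = 873.
Expected counts (row total × column total / N):
  Clicked, Variant A: 441×434/873 = 219.237
  Clicked, Variant B: 441×439/873 = 221.763
  Ignored, Variant A: 432×434/873 = 214.763
  Ignored, Variant B: 432×439/873 = 217.237
Contributions (O − E)²/E:
  (223 − 219.237)²/219.237 = 0.0646
  (218 − 221.763)²/221.763 = 0.0639
  (211 − 214.763)²/214.763 = 0.0659
  (221 − 217.237)²/217.237 = 0.0652
χ² = 0.0646 + 0.0639 + 0.0659 + 0.0652 = 0.26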